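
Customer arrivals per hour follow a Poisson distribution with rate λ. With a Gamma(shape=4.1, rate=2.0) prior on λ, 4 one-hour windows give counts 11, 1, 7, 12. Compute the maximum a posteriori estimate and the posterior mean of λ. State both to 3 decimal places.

MAP = 5.683; posterior mean = 5.850

Σ counts = 31. Posterior: Gamma(shape = 4.1+31 = 35.1, rate = 2.0+4 = 6.0).
Mode = (α−1)/β = 34.1/6.0 = 5.683.
Mean = α/β = 35.1/6.0 = 5.850.
The posterior is right-skewed, so the mean exceeds the mode.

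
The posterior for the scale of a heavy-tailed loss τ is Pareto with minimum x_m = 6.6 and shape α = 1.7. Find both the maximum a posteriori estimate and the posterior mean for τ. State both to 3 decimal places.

The Pareto density is strictly decreasing on [x_m, ∞), so the mode is x_m = 6.600.
Mean = α·x_m/(α−1) = 1.7·6.6/0.7 = 16.029.
Mean > mode: the posterior has a right tail.

MAP: 6.600. Posterior mean: 16.029.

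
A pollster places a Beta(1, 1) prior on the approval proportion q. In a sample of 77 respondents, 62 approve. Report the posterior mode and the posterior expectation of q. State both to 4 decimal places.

q_MAP = 0.8052, E[q|data] = 0.7975

Posterior: Beta(1+62, 1+15) = Beta(63, 16).
Mode = (63−1)/(63+16−2) = 62/77 = 0.8052.
Mean = 63/(63+16) = 63/79 = 0.7975.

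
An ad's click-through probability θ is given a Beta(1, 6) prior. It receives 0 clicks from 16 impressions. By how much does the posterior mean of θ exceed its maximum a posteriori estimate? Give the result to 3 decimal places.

Posterior: Beta(1+0, 6+16) = Beta(1, 22).
Since α = 1 ≤ 1 and β > 1, the Beta density is monotone decreasing on [0,1]; the mode is at 0.
Mean = 1/(1+22) = 0.043.
Difference = 0.043 − 0.000 = 0.043.

0.043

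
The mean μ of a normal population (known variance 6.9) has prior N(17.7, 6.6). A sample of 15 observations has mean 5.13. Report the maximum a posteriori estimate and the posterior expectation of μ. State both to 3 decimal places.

Posterior for μ is Normal. Precision-weighted mean: (1/6.6·17.7 + 15/6.9·5.13) / (1/6.6 + 15/6.9) = 5.949.
A Normal posterior is symmetric, so mode = mean.

μ_MAP = 5.949, E[μ|data] = 5.949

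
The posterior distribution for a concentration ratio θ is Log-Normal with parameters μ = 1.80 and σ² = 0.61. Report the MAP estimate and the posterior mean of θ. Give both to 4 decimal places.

Mode = exp(μ − σ²) = exp(1.19) = 3.2871.
Mean = exp(μ + σ²/2) = exp(2.105) = 8.2071.
The posterior is right-skewed, so the mean exceeds the mode.

θ_MAP = 3.2871, E[θ|data] = 8.2071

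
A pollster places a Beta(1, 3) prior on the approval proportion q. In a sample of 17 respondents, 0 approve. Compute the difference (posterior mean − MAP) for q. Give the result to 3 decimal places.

0.048

Posterior: Beta(1+0, 3+17) = Beta(1, 20).
Since α = 1 ≤ 1 and β > 1, the Beta density is monotone decreasing on [0,1]; the mode is at 0.
Mean = 1/(1+20) = 0.048.
Difference = 0.048 − 0.000 = 0.048.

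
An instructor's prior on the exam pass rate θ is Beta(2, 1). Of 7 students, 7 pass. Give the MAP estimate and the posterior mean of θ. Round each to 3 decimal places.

MAP: 1.000. Posterior mean: 0.900.

Posterior: Beta(2+7, 1+0) = Beta(9, 1).
Since β = 1 ≤ 1 and α > 1, the Beta density is monotone increasing on [0,1]; the mode is at 1.
Mean = 9/(9+1) = 0.900.
The posterior is left-skewed, so the mode exceeds the mean.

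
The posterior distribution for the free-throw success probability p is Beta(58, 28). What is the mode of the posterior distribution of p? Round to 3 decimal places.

Mode = (58−1)/(58+28−2) = 57/84 = 0.679.
Mean = 58/(58+28) = 58/86 = 0.674.
This is the posterior mode — the MAP estimate.

0.679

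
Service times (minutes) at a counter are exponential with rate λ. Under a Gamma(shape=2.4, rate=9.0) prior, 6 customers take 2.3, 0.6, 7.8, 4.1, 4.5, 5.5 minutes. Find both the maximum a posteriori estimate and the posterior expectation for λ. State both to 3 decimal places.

MAP: 0.219. Posterior mean: 0.249.

Σ times = 24.8. Posterior: Gamma(shape = 2.4+6 = 8.4, rate = 9.0+24.8 = 33.8).
Mode = (α−1)/β = 7.4/33.8 = 0.219.
Mean = α/β = 8.4/33.8 = 0.249.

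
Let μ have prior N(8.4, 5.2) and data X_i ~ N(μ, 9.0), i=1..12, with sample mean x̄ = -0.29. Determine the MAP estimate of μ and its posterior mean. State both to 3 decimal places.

Posterior for μ is Normal. Precision-weighted mean: (1/5.2·8.4 + 12/9.0·-0.29) / (1/5.2 + 12/9.0) = 0.805.
A Normal posterior is symmetric, so mode = mean.

MAP estimate = 0.805, posterior mean = 0.805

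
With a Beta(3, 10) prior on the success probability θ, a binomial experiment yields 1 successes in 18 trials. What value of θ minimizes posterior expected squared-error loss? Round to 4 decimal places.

0.1290

Posterior: Beta(3+1, 10+17) = Beta(4, 27).
Mode = (4−1)/(4+27−2) = 3/29 = 0.1034.
Mean = 4/(4+27) = 4/31 = 0.1290.
Squared-error loss ⇒ the optimal estimator is the posterior mean.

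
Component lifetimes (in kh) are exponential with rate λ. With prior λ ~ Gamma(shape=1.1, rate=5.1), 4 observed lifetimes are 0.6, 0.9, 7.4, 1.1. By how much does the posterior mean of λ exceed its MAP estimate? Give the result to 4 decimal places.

Σ times = 10.0. Posterior: Gamma(shape = 1.1+4 = 5.1, rate = 5.1+10.0 = 15.1).
Mode = (α−1)/β = 4.1/15.1 = 0.2715.
Mean = α/β = 5.1/15.1 = 0.3377.
Difference = 0.3377 − 0.2715 = 0.0662.

0.0662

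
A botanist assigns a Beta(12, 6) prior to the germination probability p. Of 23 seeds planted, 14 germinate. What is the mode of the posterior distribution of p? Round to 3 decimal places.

0.641

Posterior: Beta(12+14, 6+9) = Beta(26, 15).
Mode = (26−1)/(26+15−2) = 25/39 = 0.641.
Mean = 26/(26+15) = 26/41 = 0.634.
This is the posterior mode — the MAP estimate.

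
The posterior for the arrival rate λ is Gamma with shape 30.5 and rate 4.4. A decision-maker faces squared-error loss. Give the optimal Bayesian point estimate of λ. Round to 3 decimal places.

Mode = (α−1)/β = 29.5/4.4 = 6.705.
Mean = α/β = 30.5/4.4 = 6.932.
Squared-error loss ⇒ the optimal estimator is the posterior mean.

6.932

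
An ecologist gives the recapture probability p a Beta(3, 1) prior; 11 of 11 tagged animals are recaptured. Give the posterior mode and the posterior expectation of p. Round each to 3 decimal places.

MAP = 1.000; posterior mean = 0.933

Posterior: Beta(3+11, 1+0) = Beta(14, 1).
Since β = 1 ≤ 1 and α > 1, the Beta density is monotone increasing on [0,1]; the mode is at 1.
Mean = 14/(14+1) = 0.933.
The mean is pulled below the mode by the posterior's left skew.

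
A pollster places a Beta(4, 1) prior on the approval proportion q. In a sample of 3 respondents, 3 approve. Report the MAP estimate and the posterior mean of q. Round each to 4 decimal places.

MAP estimate = 1.0000, posterior mean = 0.8750

Posterior: Beta(4+3, 1+0) = Beta(7, 1).
Since β = 1 ≤ 1 and α > 1, the Beta density is monotone increasing on [0,1]; the mode is at 1.
Mean = 7/(7+1) = 0.8750.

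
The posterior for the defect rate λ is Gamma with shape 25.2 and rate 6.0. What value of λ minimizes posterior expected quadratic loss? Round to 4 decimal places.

Mode = (α−1)/β = 24.2/6.0 = 4.0333.
Mean = α/β = 25.2/6.0 = 4.2000.
Quadratic loss ⇒ the optimal estimator is the posterior mean.

4.2000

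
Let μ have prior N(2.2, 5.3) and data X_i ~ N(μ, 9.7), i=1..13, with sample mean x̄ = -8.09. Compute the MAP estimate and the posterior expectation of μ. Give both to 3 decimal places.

MAP estimate = -6.820, posterior expectation = -6.820

Posterior for μ is Normal. Precision-weighted mean: (1/5.3·2.2 + 13/9.7·-8.09) / (1/5.3 + 13/9.7) = -6.820.
A Normal posterior is symmetric, so mode = mean.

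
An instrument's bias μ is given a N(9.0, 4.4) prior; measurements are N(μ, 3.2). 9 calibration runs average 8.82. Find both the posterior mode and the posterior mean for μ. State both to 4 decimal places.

Posterior for μ is Normal. Precision-weighted mean: (1/4.4·9.0 + 9/3.2·8.82) / (1/4.4 + 9/3.2) = 8.8335.
A Normal posterior is symmetric, so mode = mean.

MAP = 8.8335; posterior mean = 8.8335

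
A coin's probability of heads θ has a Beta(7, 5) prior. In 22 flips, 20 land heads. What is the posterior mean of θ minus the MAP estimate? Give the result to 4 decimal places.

-0.0184

Posterior: Beta(7+20, 5+2) = Beta(27, 7).
Mode = (27−1)/(27+7−2) = 26/32 = 0.8125.
Mean = 27/(27+7) = 27/34 = 0.7941.
Difference = 0.7941 − 0.8125 = -0.0184.
The posterior is left-skewed, so the mode exceeds the mean.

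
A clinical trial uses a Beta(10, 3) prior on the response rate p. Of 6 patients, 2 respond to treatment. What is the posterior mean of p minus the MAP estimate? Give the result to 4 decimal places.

-0.0155

Posterior: Beta(10+2, 3+4) = Beta(12, 7).
Mode = (12−1)/(12+7−2) = 11/17 = 0.6471.
Mean = 12/(12+7) = 12/19 = 0.6316.
Difference = 0.6316 − 0.6471 = -0.0155.
The mean is pulled below the mode by the posterior's left skew.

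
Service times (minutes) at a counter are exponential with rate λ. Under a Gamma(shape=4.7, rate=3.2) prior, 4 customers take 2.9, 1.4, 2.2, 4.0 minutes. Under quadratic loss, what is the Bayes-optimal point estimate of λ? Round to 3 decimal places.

Σ times = 10.5. Posterior: Gamma(shape = 4.7+4 = 8.7, rate = 3.2+10.5 = 13.7).
Mode = (α−1)/β = 7.7/13.7 = 0.562.
Mean = α/β = 8.7/13.7 = 0.635.
Quadratic loss ⇒ the optimal estimator is the posterior mean.

0.635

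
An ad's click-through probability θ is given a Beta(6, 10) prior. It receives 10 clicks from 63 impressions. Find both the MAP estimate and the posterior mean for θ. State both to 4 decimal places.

Posterior: Beta(6+10, 10+53) = Beta(16, 63).
Mode = (16−1)/(16+63−2) = 15/77 = 0.1948.
Mean = 16/(16+63) = 16/79 = 0.2025.

MAP = 0.1948; posterior mean = 0.2025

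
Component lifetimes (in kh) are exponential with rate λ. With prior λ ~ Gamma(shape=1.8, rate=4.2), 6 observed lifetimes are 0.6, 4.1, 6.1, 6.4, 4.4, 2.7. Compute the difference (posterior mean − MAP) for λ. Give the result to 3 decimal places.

0.035

Σ times = 24.3. Posterior: Gamma(shape = 1.8+6 = 7.8, rate = 4.2+24.3 = 28.5).
Mode = (α−1)/β = 6.8/28.5 = 0.239.
Mean = α/β = 7.8/28.5 = 0.274.
Difference = 0.274 − 0.239 = 0.035.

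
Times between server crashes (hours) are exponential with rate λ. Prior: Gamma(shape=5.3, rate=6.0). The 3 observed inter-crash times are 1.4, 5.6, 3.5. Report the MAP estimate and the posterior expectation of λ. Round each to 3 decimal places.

Σ times = 10.5. Posterior: Gamma(shape = 5.3+3 = 8.3, rate = 6.0+10.5 = 16.5).
Mode = (α−1)/β = 7.3/16.5 = 0.442.
Mean = α/β = 8.3/16.5 = 0.503.
The posterior is right-skewed, so the mean exceeds the mode.

MAP: 0.442. Posterior mean: 0.503.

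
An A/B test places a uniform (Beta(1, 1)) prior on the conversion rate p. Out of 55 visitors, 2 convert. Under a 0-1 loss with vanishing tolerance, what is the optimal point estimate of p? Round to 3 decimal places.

Posterior: Beta(1+2, 1+53) = Beta(3, 54).
Mode = (3−1)/(3+54−2) = 2/55 = 0.036.
With a flat prior the MAP equals the MLE, 2/55.
Mean = 3/(3+54) = 3/57 = 0.053.
This is the posterior mode — the MAP estimate.

0.036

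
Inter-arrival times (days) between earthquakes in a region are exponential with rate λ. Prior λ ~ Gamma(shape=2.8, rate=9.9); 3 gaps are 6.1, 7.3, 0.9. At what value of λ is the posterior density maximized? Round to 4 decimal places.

0.1983

Σ times = 14.3. Posterior: Gamma(shape = 2.8+3 = 5.8, rate = 9.9+14.3 = 24.2).
Mode = (α−1)/β = 4.8/24.2 = 0.1983.
Mean = α/β = 5.8/24.2 = 0.2397.
This is the posterior mode — the MAP estimate.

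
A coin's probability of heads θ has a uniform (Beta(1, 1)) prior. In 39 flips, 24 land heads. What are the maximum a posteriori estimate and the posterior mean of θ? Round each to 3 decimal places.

MAP = 0.615, posterior mean = 0.610

Posterior: Beta(1+24, 1+15) = Beta(25, 16).
Mode = (25−1)/(25+16−2) = 24/39 = 0.615.
With a flat prior the MAP equals the MLE, 24/39.
Mean = 25/(25+16) = 25/41 = 0.610.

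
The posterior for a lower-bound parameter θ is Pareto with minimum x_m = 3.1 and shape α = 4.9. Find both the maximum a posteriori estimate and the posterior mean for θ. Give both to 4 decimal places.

MAP: 3.1000. Posterior mean: 3.8949.

The Pareto density is strictly decreasing on [x_m, ∞), so the mode is x_m = 3.1000.
Mean = α·x_m/(α−1) = 4.9·3.1/3.9 = 3.8949.
The mean is pulled above the mode by the posterior's right skew.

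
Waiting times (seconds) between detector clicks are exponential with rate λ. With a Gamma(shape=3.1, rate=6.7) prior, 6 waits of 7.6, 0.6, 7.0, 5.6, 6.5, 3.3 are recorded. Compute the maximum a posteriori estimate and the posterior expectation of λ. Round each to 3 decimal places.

MAP = 0.217, posterior mean = 0.244

Σ times = 30.6. Posterior: Gamma(shape = 3.1+6 = 9.1, rate = 6.7+30.6 = 37.3).
Mode = (α−1)/β = 8.1/37.3 = 0.217.
Mean = α/β = 9.1/37.3 = 0.244.
The posterior is right-skewed, so the mean exceeds the mode.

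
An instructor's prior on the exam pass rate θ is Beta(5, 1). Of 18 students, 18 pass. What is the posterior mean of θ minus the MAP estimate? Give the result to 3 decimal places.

-0.042

Posterior: Beta(5+18, 1+0) = Beta(23, 1).
Since β = 1 ≤ 1 and α > 1, the Beta density is monotone increasing on [0,1]; the mode is at 1.
Mean = 23/(23+1) = 0.958.
Difference = 0.958 − 1.000 = -0.042.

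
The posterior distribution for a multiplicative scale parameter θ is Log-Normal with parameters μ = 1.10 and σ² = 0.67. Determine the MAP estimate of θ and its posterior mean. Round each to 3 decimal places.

Mode = exp(μ − σ²) = exp(0.43) = 1.537.
Mean = exp(μ + σ²/2) = exp(1.435) = 4.200.

MAP = 1.537, posterior mean = 4.200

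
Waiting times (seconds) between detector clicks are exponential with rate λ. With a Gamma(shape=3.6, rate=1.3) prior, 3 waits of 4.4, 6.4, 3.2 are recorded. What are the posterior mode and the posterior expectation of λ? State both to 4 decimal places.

MAP = 0.3660, posterior mean = 0.4314

Σ times = 14.0. Posterior: Gamma(shape = 3.6+3 = 6.6, rate = 1.3+14.0 = 15.3).
Mode = (α−1)/β = 5.6/15.3 = 0.3660.
Mean = α/β = 6.6/15.3 = 0.4314.
The mean is pulled above the mode by the posterior's right skew.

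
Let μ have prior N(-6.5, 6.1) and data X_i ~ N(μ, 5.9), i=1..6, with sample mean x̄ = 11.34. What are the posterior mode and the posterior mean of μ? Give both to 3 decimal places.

posterior mode = 8.863, posterior mean = 8.863

Posterior for μ is Normal. Precision-weighted mean: (1/6.1·-6.5 + 6/5.9·11.34) / (1/6.1 + 6/5.9) = 8.863.
A Normal posterior is symmetric, so mode = mean.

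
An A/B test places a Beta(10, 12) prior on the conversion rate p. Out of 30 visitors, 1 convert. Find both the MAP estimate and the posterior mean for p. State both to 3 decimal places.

Posterior: Beta(10+1, 12+29) = Beta(11, 41).
Mode = (11−1)/(11+41−2) = 10/50 = 0.200.
Mean = 11/(11+41) = 11/52 = 0.212.
Mean > mode: the posterior has a right tail.

MAP = 0.200, posterior mean = 0.212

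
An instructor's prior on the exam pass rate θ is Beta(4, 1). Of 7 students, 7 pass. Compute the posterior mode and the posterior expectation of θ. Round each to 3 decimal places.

Posterior: Beta(4+7, 1+0) = Beta(11, 1).
Since β = 1 ≤ 1 and α > 1, the Beta density is monotone increasing on [0,1]; the mode is at 1.
Mean = 11/(11+1) = 0.917.

posterior mode = 1.000, posterior expectation = 0.917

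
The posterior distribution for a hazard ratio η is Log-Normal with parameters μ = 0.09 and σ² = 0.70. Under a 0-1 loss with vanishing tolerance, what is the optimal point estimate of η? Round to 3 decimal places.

0.543

Mode = exp(μ − σ²) = exp(-0.61) = 0.543.
Mean = exp(μ + σ²/2) = exp(0.440) = 1.553.
This is the posterior mode — the MAP estimate.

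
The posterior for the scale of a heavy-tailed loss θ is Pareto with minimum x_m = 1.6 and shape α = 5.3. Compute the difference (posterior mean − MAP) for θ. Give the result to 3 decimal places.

0.372

The Pareto density is strictly decreasing on [x_m, ∞), so the mode is x_m = 1.600.
Mean = α·x_m/(α−1) = 5.3·1.6/4.3 = 1.972.
Difference = 1.972 − 1.600 = 0.372.
Right-skewed posterior ⇒ mode < mean.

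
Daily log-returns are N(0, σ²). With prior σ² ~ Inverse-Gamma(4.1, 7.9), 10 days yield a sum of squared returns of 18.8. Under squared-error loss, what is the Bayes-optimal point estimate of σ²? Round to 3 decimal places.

2.136

Posterior: Inverse-Gamma(shape = 4.1+10/2 = 9.1, scale = 7.9+18.8/2 = 17.3).
Mode = β/(α+1) = 17.3/10.1 = 1.713.
Mean = β/(α−1) = 17.3/8.1 = 2.136.
Squared-error loss ⇒ the optimal estimator is the posterior mean.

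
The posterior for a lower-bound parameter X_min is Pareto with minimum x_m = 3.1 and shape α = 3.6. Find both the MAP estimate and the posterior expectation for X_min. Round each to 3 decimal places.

The Pareto density is strictly decreasing on [x_m, ∞), so the mode is x_m = 3.100.
Mean = α·x_m/(α−1) = 3.6·3.1/2.6 = 4.292.

MAP: 3.100. Posterior mean: 4.292.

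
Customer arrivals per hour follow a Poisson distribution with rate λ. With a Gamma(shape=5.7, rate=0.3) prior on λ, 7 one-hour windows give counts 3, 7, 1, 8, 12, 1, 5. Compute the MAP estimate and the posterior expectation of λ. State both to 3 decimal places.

Σ counts = 37. Posterior: Gamma(shape = 5.7+37 = 42.7, rate = 0.3+7 = 7.3).
Mode = (α−1)/β = 41.7/7.3 = 5.712.
Mean = α/β = 42.7/7.3 = 5.849.
Right-skewed posterior ⇒ mode < mean.

λ_MAP = 5.712, E[λ|data] = 5.849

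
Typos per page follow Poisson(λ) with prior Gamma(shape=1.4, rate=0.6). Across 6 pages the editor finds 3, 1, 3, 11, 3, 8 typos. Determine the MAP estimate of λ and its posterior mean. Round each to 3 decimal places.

Σ counts = 29. Posterior: Gamma(shape = 1.4+29 = 30.4, rate = 0.6+6 = 6.6).
Mode = (α−1)/β = 29.4/6.6 = 4.455.
Mean = α/β = 30.4/6.6 = 4.606.

MAP = 4.455; posterior mean = 4.606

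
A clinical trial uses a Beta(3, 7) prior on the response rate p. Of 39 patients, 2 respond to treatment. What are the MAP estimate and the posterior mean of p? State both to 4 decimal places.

Posterior: Beta(3+2, 7+37) = Beta(5, 44).
Mode = (5−1)/(5+44−2) = 4/47 = 0.0851.
Mean = 5/(5+44) = 5/49 = 0.1020.
The posterior is right-skewed, so the mean exceeds the mode.

p_MAP = 0.0851, E[p|data] = 0.1020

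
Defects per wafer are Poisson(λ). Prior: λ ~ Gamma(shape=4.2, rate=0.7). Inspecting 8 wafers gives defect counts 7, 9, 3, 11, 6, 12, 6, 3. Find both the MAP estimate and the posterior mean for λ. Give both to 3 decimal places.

Σ counts = 57. Posterior: Gamma(shape = 4.2+57 = 61.2, rate = 0.7+8 = 8.7).
Mode = (α−1)/β = 60.2/8.7 = 6.920.
Mean = α/β = 61.2/8.7 = 7.034.

MAP = 6.920, posterior mean = 7.034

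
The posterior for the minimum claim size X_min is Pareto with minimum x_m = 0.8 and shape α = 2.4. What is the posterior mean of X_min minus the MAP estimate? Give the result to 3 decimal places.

0.571

The Pareto density is strictly decreasing on [x_m, ∞), so the mode is x_m = 0.800.
Mean = α·x_m/(α−1) = 2.4·0.8/1.4 = 1.371.
Difference = 1.371 − 0.800 = 0.571.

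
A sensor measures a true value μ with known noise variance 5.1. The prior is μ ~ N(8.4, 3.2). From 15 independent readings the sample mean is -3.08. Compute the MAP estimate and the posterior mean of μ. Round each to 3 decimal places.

MAP = -1.977, posterior mean = -1.977

Posterior for μ is Normal. Precision-weighted mean: (1/3.2·8.4 + 15/5.1·-3.08) / (1/3.2 + 15/5.1) = -1.977.
A Normal posterior is symmetric, so mode = mean.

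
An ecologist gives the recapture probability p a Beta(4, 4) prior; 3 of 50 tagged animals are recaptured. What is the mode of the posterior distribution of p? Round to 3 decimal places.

0.107

Posterior: Beta(4+3, 4+47) = Beta(7, 51).
Mode = (7−1)/(7+51−2) = 6/56 = 0.107.
Mean = 7/(7+51) = 7/58 = 0.121.
This is the posterior mode — the MAP estimate.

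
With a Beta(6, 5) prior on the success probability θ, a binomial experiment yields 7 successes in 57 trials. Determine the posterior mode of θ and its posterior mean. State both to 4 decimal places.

MAP = 0.1818; posterior mean = 0.1912

Posterior: Beta(6+7, 5+50) = Beta(13, 55).
Mode = (13−1)/(13+55−2) = 12/66 = 0.1818.
Mean = 13/(13+55) = 13/68 = 0.1912.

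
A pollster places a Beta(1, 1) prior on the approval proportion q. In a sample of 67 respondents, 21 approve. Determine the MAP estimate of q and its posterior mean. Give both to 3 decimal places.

MAP estimate = 0.313, posterior mean = 0.319

Posterior: Beta(1+21, 1+46) = Beta(22, 47).
Mode = (22−1)/(22+47−2) = 21/67 = 0.313.
Mean = 22/(22+47) = 22/69 = 0.319.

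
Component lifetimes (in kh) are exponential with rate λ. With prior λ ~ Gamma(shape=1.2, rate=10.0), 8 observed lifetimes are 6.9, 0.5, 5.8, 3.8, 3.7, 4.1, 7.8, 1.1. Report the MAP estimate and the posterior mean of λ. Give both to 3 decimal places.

Σ times = 33.7. Posterior: Gamma(shape = 1.2+8 = 9.2, rate = 10.0+33.7 = 43.7).
Mode = (α−1)/β = 8.2/43.7 = 0.188.
Mean = α/β = 9.2/43.7 = 0.211.
Mean > mode: the posterior has a right tail.

MAP estimate = 0.188, posterior mean = 0.211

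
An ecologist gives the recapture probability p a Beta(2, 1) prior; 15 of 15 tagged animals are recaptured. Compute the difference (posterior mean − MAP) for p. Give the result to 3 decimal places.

-0.056

Posterior: Beta(2+15, 1+0) = Beta(17, 1).
Since β = 1 ≤ 1 and α > 1, the Beta density is monotone increasing on [0,1]; the mode is at 1.
Mean = 17/(17+1) = 0.944.
Difference = 0.944 − 1.000 = -0.056.
Left-skewed posterior ⇒ mean < mode.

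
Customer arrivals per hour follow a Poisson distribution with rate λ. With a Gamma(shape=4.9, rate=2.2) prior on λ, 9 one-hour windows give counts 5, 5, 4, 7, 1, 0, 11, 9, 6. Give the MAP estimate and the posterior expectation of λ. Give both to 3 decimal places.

Σ counts = 48. Posterior: Gamma(shape = 4.9+48 = 52.9, rate = 2.2+9 = 11.2).
Mode = (α−1)/β = 51.9/11.2 = 4.634.
Mean = α/β = 52.9/11.2 = 4.723.

λ_MAP = 4.634, E[λ|data] = 4.723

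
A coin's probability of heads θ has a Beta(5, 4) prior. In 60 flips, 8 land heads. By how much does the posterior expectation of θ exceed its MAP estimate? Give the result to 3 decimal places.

0.009

Posterior: Beta(5+8, 4+52) = Beta(13, 56).
Mode = (13−1)/(13+56−2) = 12/67 = 0.179.
Mean = 13/(13+56) = 13/69 = 0.188.
Difference = 0.188 − 0.179 = 0.009.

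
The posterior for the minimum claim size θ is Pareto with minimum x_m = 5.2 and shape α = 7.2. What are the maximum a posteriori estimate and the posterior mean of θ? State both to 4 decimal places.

MAP: 5.2000. Posterior mean: 6.0387.

The Pareto density is strictly decreasing on [x_m, ∞), so the mode is x_m = 5.2000.
Mean = α·x_m/(α−1) = 7.2·5.2/6.2 = 6.0387.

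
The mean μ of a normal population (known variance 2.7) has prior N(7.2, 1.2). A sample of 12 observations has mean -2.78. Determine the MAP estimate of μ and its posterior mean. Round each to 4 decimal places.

MAP estimate = -1.2042, posterior mean = -1.2042

Posterior for μ is Normal. Precision-weighted mean: (1/1.2·7.2 + 12/2.7·-2.78) / (1/1.2 + 12/2.7) = -1.2042.
A Normal posterior is symmetric, so mode = mean.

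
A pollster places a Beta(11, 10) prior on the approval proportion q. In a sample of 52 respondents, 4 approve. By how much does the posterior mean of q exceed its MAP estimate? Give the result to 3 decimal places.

Posterior: Beta(11+4, 10+48) = Beta(15, 58).
Mode = (15−1)/(15+58−2) = 14/71 = 0.197.
Mean = 15/(15+58) = 15/73 = 0.205.
Difference = 0.205 − 0.197 = 0.008.

0.008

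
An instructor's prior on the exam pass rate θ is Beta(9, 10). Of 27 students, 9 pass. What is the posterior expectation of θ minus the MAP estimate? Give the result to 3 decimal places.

0.005

Posterior: Beta(9+9, 10+18) = Beta(18, 28).
Mode = (18−1)/(18+28−2) = 17/44 = 0.386.
Mean = 18/(18+28) = 18/46 = 0.391.
Difference = 0.391 − 0.386 = 0.005.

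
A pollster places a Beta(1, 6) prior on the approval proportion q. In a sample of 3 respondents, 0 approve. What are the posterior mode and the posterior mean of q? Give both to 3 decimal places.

Posterior: Beta(1+0, 6+3) = Beta(1, 9).
Since α = 1 ≤ 1 and β > 1, the Beta density is monotone decreasing on [0,1]; the mode is at 0.
Mean = 1/(1+9) = 0.100.

MAP = 0.000; posterior mean = 0.100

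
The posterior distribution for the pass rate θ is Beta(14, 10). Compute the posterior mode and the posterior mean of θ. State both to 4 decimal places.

Mode = (14−1)/(14+10−2) = 13/22 = 0.5909.
Mean = 14/(14+10) = 14/24 = 0.5833.

θ_MAP = 0.5909, E[θ|data] = 0.5833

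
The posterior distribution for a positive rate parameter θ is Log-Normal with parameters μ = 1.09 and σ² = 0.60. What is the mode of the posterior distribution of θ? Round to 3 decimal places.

1.632

Mode = exp(μ − σ²) = exp(0.49) = 1.632.
Mean = exp(μ + σ²/2) = exp(1.390) = 4.015.
This is the posterior mode — the MAP estimate.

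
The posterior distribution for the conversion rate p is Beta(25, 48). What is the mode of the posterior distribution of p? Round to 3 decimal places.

0.338

Mode = (25−1)/(25+48−2) = 24/71 = 0.338.
Mean = 25/(25+48) = 25/73 = 0.342.
This is the posterior mode — the MAP estimate.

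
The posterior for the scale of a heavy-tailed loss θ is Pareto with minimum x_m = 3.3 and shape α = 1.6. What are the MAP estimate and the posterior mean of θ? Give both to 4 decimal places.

MAP = 3.3000, posterior mean = 8.8000

The Pareto density is strictly decreasing on [x_m, ∞), so the mode is x_m = 3.3000.
Mean = α·x_m/(α−1) = 1.6·3.3/0.6 = 8.8000.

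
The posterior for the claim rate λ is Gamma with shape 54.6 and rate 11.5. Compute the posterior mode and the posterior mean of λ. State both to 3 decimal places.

Mode = (α−1)/β = 53.6/11.5 = 4.661.
Mean = α/β = 54.6/11.5 = 4.748.
Mean > mode: the posterior has a right tail.

MAP: 4.661. Posterior mean: 4.748.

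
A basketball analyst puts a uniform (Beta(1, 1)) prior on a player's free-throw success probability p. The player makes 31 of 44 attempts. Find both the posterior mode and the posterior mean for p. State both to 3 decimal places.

MAP = 0.705; posterior mean = 0.696

Posterior: Beta(1+31, 1+13) = Beta(32, 14).
Mode = (32−1)/(32+14−2) = 31/44 = 0.705.
With a flat prior the MAP equals the MLE, 31/44.
Mean = 32/(32+14) = 32/46 = 0.696.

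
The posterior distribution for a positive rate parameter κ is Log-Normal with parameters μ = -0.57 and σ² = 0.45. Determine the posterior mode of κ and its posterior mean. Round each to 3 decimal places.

Mode = exp(μ − σ²) = exp(-1.02) = 0.361.
Mean = exp(μ + σ²/2) = exp(-0.345) = 0.708.

κ_MAP = 0.361, E[κ|data] = 0.708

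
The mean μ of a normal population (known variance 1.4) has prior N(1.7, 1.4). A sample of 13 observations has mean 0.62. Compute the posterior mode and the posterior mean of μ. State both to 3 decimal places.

Posterior for μ is Normal. Precision-weighted mean: (1/1.4·1.7 + 13/1.4·0.62) / (1/1.4 + 13/1.4) = 0.697.
A Normal posterior is symmetric, so mode = mean.

MAP = 0.697, posterior mean = 0.697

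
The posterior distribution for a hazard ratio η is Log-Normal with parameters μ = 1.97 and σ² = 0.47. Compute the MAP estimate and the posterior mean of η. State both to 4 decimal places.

Mode = exp(μ − σ²) = exp(1.50) = 4.4817.
Mean = exp(μ + σ²/2) = exp(2.205) = 9.0703.

η_MAP = 4.4817, E[η|data] = 9.0703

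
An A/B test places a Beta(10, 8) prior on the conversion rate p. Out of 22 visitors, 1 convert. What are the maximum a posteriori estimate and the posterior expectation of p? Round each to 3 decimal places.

Posterior: Beta(10+1, 8+21) = Beta(11, 29).
Mode = (11−1)/(11+29−2) = 10/38 = 0.263.
Mean = 11/(11+29) = 11/40 = 0.275.
The posterior is right-skewed, so the mean exceeds the mode.

p_MAP = 0.263, E[p|data] = 0.275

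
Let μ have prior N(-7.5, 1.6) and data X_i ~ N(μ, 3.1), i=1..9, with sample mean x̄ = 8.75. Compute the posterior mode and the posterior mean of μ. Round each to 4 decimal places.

Posterior for μ is Normal. Precision-weighted mean: (1/1.6·-7.5 + 9/3.1·8.75) / (1/1.6 + 9/3.1) = 5.8714.
A Normal posterior is symmetric, so mode = mean.

MAP: 5.8714. Posterior mean: 5.8714.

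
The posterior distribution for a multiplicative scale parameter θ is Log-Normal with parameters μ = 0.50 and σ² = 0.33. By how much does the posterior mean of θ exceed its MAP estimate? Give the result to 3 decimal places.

Mode = exp(μ − σ²) = exp(0.17) = 1.185.
Mean = exp(μ + σ²/2) = exp(0.665) = 1.944.
Difference = 1.944 − 1.185 = 0.759.
Right-skewed posterior ⇒ mode < mean.

0.759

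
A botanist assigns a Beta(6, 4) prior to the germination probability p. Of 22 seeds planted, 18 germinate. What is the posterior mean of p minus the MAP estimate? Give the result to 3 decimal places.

-0.017

Posterior: Beta(6+18, 4+4) = Beta(24, 8).
Mode = (24−1)/(24+8−2) = 23/30 = 0.767.
Mean = 24/(24+8) = 24/32 = 0.750.
Difference = 0.750 − 0.767 = -0.017.
Left-skewed posterior ⇒ mean < mode.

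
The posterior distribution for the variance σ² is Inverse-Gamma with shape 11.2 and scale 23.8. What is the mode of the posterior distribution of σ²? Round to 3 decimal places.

Mode = β/(α+1) = 23.8/12.2 = 1.951.
Mean = β/(α−1) = 23.8/10.2 = 2.333.
This is the posterior mode — the MAP estimate.

1.951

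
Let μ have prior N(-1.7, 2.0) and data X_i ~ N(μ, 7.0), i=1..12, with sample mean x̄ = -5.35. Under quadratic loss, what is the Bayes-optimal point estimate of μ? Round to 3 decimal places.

Posterior for μ is Normal. Precision-weighted mean: (1/2.0·-1.7 + 12/7.0·-5.35) / (1/2.0 + 12/7.0) = -4.526.
A Normal posterior is symmetric, so mode = mean.
Quadratic loss ⇒ the optimal estimator is the posterior mean.

-4.526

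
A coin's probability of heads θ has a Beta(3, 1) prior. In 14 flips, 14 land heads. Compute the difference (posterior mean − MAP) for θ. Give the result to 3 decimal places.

Posterior: Beta(3+14, 1+0) = Beta(17, 1).
Since β = 1 ≤ 1 and α > 1, the Beta density is monotone increasing on [0,1]; the mode is at 1.
Mean = 17/(17+1) = 0.944.
Difference = 0.944 − 1.000 = -0.056.

-0.056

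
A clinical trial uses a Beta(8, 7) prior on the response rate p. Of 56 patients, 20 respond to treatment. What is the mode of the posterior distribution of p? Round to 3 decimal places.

0.391

Posterior: Beta(8+20, 7+36) = Beta(28, 43).
Mode = (28−1)/(28+43−2) = 27/69 = 0.391.
Mean = 28/(28+43) = 28/71 = 0.394.
This is the posterior mode — the MAP estimate.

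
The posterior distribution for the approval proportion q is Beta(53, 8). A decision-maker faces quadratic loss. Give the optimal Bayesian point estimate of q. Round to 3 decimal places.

0.869

Mode = (53−1)/(53+8−2) = 52/59 = 0.881.
Mean = 53/(53+8) = 53/61 = 0.869.
Quadratic loss ⇒ the optimal estimator is the posterior mean.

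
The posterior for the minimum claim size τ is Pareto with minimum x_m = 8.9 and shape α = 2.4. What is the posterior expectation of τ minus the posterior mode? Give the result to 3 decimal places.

6.357

The Pareto density is strictly decreasing on [x_m, ∞), so the mode is x_m = 8.900.
Mean = α·x_m/(α−1) = 2.4·8.9/1.4 = 15.257.
Difference = 15.257 − 8.900 = 6.357.
The mean is pulled above the mode by the posterior's right skew.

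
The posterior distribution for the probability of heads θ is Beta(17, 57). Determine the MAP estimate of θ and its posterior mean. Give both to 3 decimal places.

Mode = (17−1)/(17+57−2) = 16/72 = 0.222.
Mean = 17/(17+57) = 17/74 = 0.230.
Mean > mode: the posterior has a right tail.

MAP estimate = 0.222, posterior mean = 0.230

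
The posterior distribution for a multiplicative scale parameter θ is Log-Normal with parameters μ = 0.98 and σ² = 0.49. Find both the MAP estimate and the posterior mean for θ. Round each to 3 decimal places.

MAP = 1.632, posterior mean = 3.404

Mode = exp(μ − σ²) = exp(0.49) = 1.632.
Mean = exp(μ + σ²/2) = exp(1.225) = 3.404.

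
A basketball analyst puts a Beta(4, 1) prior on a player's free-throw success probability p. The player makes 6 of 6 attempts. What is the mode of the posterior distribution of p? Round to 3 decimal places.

1.000

Posterior: Beta(4+6, 1+0) = Beta(10, 1).
Since β = 1 ≤ 1 and α > 1, the Beta density is monotone increasing on [0,1]; the mode is at 1.
Mean = 10/(10+1) = 0.909.
This is the posterior mode — the MAP estimate.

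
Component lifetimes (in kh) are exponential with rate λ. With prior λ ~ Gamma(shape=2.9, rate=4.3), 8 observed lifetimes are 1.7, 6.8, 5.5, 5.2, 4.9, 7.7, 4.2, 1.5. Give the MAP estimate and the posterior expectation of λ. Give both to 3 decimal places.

MAP = 0.237, posterior mean = 0.261

Σ times = 37.5. Posterior: Gamma(shape = 2.9+8 = 10.9, rate = 4.3+37.5 = 41.8).
Mode = (α−1)/β = 9.9/41.8 = 0.237.
Mean = α/β = 10.9/41.8 = 0.261.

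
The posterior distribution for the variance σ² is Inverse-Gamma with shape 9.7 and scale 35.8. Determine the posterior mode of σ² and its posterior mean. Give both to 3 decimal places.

Mode = β/(α+1) = 35.8/10.7 = 3.346.
Mean = β/(α−1) = 35.8/8.7 = 4.115.

MAP = 3.346, posterior mean = 4.115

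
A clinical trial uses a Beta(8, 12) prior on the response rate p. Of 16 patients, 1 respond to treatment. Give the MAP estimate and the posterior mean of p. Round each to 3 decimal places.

MAP: 0.235. Posterior mean: 0.250.

Posterior: Beta(8+1, 12+15) = Beta(9, 27).
Mode = (9−1)/(9+27−2) = 8/34 = 0.235.
Mean = 9/(9+27) = 9/36 = 0.250.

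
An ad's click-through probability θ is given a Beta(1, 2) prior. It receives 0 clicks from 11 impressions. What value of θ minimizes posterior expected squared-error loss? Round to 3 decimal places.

0.071

Posterior: Beta(1+0, 2+11) = Beta(1, 13).
Since α = 1 ≤ 1 and β > 1, the Beta density is monotone decreasing on [0,1]; the mode is at 0.
Mean = 1/(1+13) = 0.071.
Squared-error loss ⇒ the optimal estimator is the posterior mean.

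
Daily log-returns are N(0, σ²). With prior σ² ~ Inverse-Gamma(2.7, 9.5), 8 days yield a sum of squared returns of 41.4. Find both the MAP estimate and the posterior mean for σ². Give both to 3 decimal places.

MAP = 3.922, posterior mean = 5.298

Posterior: Inverse-Gamma(shape = 2.7+8/2 = 6.7, scale = 9.5+41.4/2 = 30.2).
Mode = β/(α+1) = 30.2/7.7 = 3.922.
Mean = β/(α−1) = 30.2/5.7 = 5.298.
Mean > mode: the posterior has a right tail.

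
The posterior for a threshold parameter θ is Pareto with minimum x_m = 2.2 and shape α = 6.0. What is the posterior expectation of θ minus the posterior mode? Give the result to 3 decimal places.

0.440

The Pareto density is strictly decreasing on [x_m, ∞), so the mode is x_m = 2.200.
Mean = α·x_m/(α−1) = 6.0·2.2/5.0 = 2.640.
Difference = 2.640 − 2.200 = 0.440.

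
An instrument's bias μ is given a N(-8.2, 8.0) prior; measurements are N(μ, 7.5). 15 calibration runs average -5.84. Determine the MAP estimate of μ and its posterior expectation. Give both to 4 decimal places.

MAP = -5.9788, posterior mean = -5.9788

Posterior for μ is Normal. Precision-weighted mean: (1/8.0·-8.2 + 15/7.5·-5.84) / (1/8.0 + 15/7.5) = -5.9788.
A Normal posterior is symmetric, so mode = mean.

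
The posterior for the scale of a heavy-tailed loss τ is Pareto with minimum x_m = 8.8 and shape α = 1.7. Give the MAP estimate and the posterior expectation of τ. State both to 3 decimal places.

The Pareto density is strictly decreasing on [x_m, ∞), so the mode is x_m = 8.800.
Mean = α·x_m/(α−1) = 1.7·8.8/0.7 = 21.371.

MAP estimate = 8.800, posterior expectation = 21.371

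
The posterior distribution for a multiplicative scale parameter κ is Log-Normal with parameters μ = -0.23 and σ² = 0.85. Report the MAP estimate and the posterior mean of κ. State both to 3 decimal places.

Mode = exp(μ − σ²) = exp(-1.08) = 0.340.
Mean = exp(μ + σ²/2) = exp(0.195) = 1.215.
The mean is pulled above the mode by the posterior's right skew.

MAP = 0.340; posterior mean = 1.215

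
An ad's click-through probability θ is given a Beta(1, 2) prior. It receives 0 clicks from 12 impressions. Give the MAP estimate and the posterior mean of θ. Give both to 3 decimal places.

Posterior: Beta(1+0, 2+12) = Beta(1, 14).
Since α = 1 ≤ 1 and β > 1, the Beta density is monotone decreasing on [0,1]; the mode is at 0.
Mean = 1/(1+14) = 0.067.

MAP estimate = 0.000, posterior mean = 0.067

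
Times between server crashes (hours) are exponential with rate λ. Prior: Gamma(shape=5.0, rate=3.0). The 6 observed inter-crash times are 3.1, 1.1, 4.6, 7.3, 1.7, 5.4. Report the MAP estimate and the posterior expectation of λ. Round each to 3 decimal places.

MAP estimate = 0.382, posterior expectation = 0.420

Σ times = 23.2. Posterior: Gamma(shape = 5.0+6 = 11.0, rate = 3.0+23.2 = 26.2).
Mode = (α−1)/β = 10.0/26.2 = 0.382.
Mean = α/β = 11.0/26.2 = 0.420.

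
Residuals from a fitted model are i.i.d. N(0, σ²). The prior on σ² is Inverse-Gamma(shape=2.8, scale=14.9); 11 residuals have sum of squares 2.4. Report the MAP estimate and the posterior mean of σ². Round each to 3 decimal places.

Posterior: Inverse-Gamma(shape = 2.8+11/2 = 8.3, scale = 14.9+2.4/2 = 16.1).
Mode = β/(α+1) = 16.1/9.3 = 1.731.
Mean = β/(α−1) = 16.1/7.3 = 2.205.

MAP = 1.731; posterior mean = 2.205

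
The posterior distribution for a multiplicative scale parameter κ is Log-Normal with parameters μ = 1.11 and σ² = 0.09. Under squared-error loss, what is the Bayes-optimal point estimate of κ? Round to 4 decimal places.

3.1740

Mode = exp(μ − σ²) = exp(1.02) = 2.7732.
Mean = exp(μ + σ²/2) = exp(1.155) = 3.1740.
Squared-error loss ⇒ the optimal estimator is the posterior mean.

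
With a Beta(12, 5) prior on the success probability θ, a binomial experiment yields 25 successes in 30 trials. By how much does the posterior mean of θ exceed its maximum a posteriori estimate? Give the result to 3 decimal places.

-0.013

Posterior: Beta(12+25, 5+5) = Beta(37, 10).
Mode = (37−1)/(37+10−2) = 36/45 = 0.800.
Mean = 37/(37+10) = 37/47 = 0.787.
Difference = 0.787 − 0.800 = -0.013.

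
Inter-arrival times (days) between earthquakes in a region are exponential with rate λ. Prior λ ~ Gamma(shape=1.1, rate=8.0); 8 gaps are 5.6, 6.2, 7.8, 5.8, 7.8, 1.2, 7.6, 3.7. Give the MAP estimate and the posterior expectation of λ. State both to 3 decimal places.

Σ times = 45.7. Posterior: Gamma(shape = 1.1+8 = 9.1, rate = 8.0+45.7 = 53.7).
Mode = (α−1)/β = 8.1/53.7 = 0.151.
Mean = α/β = 9.1/53.7 = 0.169.
The mean is pulled above the mode by the posterior's right skew.

MAP estimate = 0.151, posterior expectation = 0.169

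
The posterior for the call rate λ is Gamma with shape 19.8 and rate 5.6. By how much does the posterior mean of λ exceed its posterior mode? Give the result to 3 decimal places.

0.179

Mode = (α−1)/β = 18.8/5.6 = 3.357.
Mean = α/β = 19.8/5.6 = 3.536.
Difference = 3.536 − 3.357 = 0.179.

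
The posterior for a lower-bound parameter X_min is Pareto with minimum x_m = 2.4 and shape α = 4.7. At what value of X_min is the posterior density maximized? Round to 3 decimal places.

2.400

The Pareto density is strictly decreasing on [x_m, ∞), so the mode is x_m = 2.400.
Mean = α·x_m/(α−1) = 4.7·2.4/3.7 = 3.049.
This is the posterior mode — the MAP estimate.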